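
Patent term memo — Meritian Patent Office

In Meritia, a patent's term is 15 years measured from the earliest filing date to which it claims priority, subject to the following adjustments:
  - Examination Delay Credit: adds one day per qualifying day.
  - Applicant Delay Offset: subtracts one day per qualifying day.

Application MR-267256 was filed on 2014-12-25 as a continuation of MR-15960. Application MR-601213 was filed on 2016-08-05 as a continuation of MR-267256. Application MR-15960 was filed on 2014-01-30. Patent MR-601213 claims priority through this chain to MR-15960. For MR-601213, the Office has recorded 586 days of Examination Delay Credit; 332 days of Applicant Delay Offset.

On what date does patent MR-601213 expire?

Earliest priority filing: 30 January 2014.
Base term: 30 January 2014 + 15 years → 30 January 2029.
Examination Delay Credit: +586 days → 8 September 2030.
Applicant Delay Offset: −332 days → 11 October 2029.

2029-10-11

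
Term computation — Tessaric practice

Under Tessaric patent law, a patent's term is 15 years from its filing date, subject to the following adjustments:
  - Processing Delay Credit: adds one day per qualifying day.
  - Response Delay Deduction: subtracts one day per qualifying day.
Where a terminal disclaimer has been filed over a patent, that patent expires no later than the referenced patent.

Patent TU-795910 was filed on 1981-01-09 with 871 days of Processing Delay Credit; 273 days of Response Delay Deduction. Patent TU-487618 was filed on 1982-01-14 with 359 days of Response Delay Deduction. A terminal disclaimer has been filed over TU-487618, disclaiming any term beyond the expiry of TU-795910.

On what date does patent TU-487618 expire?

January 21, 1996

Natural term of TU-487618:
  Base: filing + 15 years → 14 January 1997.
  Response Delay Deduction: −359 days → 21 January 1996.
Expiry of referenced patent TU-795910:
  Base: filing + 15 years → 9 January 1996.
  Processing Delay Credit: +871 days → 29 May 1998.
  Response Delay Deduction: −273 days → 29 August 1997.
Terminal disclaimer: TU-487618 expires on the earlier of 21 January 1996 and 29 August 1997.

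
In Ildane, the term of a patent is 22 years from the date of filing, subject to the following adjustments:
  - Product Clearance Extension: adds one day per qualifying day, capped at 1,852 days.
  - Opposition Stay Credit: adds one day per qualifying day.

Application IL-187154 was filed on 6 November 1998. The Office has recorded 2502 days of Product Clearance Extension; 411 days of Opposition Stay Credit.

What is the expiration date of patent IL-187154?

January 17, 2027

Base term: filing date + 22 years → 6 November 2020.
Product Clearance Extension: 2502 days claimed exceeds the 1852-day cap, so +1852 days → 2 December 2025.
Opposition Stay Credit: +411 days → 17 January 2027.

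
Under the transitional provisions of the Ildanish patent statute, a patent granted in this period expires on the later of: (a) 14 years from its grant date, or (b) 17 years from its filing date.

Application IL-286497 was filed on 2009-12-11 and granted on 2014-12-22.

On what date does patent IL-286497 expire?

(a) grant + 14 years → 22 December 2028.
(b) filing + 17 years → 11 December 2026.
Later of the two: 22 December 2028.

2028-12-22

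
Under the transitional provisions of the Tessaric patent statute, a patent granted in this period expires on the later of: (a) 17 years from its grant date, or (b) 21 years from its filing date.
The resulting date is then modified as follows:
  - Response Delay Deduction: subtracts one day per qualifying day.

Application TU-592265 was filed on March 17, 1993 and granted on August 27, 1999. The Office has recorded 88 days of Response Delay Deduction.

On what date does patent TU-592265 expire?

May 31, 2016

(a) grant + 17 years → 27 August 2016.
(b) filing + 21 years → 17 March 2014.
Later of the two: 27 August 2016.
Response Delay Deduction: −88 days → 31 May 2016.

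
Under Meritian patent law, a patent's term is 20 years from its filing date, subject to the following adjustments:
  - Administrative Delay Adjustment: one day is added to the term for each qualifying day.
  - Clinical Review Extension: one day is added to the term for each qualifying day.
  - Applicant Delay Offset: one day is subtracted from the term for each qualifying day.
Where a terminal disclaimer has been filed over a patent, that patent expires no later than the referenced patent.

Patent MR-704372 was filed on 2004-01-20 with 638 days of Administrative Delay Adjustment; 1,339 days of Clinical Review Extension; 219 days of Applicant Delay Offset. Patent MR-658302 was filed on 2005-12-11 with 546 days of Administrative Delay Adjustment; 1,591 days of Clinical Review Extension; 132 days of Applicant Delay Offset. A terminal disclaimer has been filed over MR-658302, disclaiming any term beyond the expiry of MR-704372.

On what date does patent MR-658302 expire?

Natural term of MR-658302:
  Base: filing + 20 years → 11 December 2025.
  Administrative Delay Adjustment: +546 days → 10 June 2027.
  Clinical Review Extension: +1591 days → 18 October 2031.
  Applicant Delay Offset: −132 days → 8 June 2031.
Expiry of referenced patent MR-704372:
  Base: filing + 20 years → 20 January 2024.
  Administrative Delay Adjustment: +638 days → 19 October 2025.
  Clinical Review Extension: +1339 days → 19 June 2029.
  Applicant Delay Offset: −219 days → 12 November 2028.
Terminal disclaimer: MR-658302 expires on the earlier of 8 June 2031 and 12 November 2028.

November 12, 2028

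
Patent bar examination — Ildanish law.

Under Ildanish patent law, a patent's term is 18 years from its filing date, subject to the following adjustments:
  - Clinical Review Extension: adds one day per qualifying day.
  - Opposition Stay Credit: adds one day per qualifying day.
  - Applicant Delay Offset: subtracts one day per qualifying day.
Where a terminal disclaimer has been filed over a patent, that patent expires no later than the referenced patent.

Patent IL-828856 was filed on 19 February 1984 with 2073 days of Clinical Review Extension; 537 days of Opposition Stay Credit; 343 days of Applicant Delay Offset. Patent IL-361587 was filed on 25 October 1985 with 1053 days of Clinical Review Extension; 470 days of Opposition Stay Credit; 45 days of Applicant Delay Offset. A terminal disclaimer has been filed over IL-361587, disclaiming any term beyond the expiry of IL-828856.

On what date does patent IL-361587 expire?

Natural term of IL-361587:
  Base: filing + 18 years → 25 October 2003.
  Clinical Review Extension: +1053 days → 12 September 2006.
  Opposition Stay Credit: +470 days → 26 December 2007.
  Applicant Delay Offset: −45 days → 11 November 2007.
Expiry of referenced patent IL-828856:
  Base: filing + 18 years → 19 February 2002.
  Clinical Review Extension: +2073 days → 24 October 2007.
  Opposition Stay Credit: +537 days → 13 April 2009.
  Applicant Delay Offset: −343 days → 5 May 2008.
Terminal disclaimer: IL-361587 expires on the earlier of 11 November 2007 and 5 May 2008.

November 11, 2007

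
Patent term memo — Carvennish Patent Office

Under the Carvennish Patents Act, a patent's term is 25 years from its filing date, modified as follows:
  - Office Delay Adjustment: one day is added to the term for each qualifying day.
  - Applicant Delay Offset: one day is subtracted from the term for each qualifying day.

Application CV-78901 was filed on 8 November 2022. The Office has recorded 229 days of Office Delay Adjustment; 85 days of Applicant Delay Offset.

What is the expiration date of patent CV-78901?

Base term: filing date + 25 years → 8 November 2047.
Office Delay Adjustment: +229 days → 24 June 2048.
Applicant Delay Offset: −85 days → 31 March 2048.

2048-03-31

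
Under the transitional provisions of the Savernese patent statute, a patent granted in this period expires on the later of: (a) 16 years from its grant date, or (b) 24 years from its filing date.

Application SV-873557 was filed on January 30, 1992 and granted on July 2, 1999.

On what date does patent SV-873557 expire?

(a) grant + 16 years → 2 July 2015.
(b) filing + 24 years → 30 January 2016.
Later of the two: 30 January 2016.

2016-01-30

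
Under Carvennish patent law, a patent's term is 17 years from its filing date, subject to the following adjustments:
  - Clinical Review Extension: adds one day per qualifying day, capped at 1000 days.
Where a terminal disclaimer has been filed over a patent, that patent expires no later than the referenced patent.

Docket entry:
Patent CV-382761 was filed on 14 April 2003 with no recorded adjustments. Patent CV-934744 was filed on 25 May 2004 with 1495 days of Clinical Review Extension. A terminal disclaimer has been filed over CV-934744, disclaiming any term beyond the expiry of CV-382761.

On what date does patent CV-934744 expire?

Natural term of CV-934744:
  Base: filing + 17 years → 25 May 2021.
  Clinical Review Extension: 1495 days claimed exceeds the 1000-day cap, so +1000 days → 19 February 2024.
Expiry of referenced patent CV-382761:
  Base: filing + 17 years → 14 April 2020.
Terminal disclaimer: CV-934744 expires on the earlier of 19 February 2024 and 14 April 2020.

2020-04-14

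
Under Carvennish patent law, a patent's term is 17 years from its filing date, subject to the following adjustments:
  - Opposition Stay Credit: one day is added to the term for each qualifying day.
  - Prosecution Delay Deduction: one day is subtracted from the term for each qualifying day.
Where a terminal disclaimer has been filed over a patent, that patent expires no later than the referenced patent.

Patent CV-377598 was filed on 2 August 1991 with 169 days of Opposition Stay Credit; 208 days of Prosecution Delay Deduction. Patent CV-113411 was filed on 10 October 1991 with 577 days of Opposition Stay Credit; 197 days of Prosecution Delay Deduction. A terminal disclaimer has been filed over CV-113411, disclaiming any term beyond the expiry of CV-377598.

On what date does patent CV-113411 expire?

Natural term of CV-113411:
  Base: filing + 17 years → 10 October 2008.
  Opposition Stay Credit: +577 days → 10 May 2010.
  Prosecution Delay Deduction: −197 days → 25 October 2009.
Expiry of referenced patent CV-377598:
  Base: filing + 17 years → 2 August 2008.
  Opposition Stay Credit: +169 days → 18 January 2009.
  Prosecution Delay Deduction: −208 days → 24 June 2008.
Terminal disclaimer: CV-113411 expires on the earlier of 25 October 2009 and 24 June 2008.

2008-06-24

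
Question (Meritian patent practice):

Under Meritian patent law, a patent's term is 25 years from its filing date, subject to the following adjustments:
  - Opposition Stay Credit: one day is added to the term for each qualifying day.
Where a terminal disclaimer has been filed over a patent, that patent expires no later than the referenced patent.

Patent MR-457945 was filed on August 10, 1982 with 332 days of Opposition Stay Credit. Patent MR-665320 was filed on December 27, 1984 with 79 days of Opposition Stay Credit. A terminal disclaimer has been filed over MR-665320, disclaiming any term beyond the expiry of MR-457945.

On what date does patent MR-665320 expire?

Natural term of MR-665320:
  Base: filing + 25 years → 27 December 2009.
  Opposition Stay Credit: +79 days → 16 March 2010.
Expiry of referenced patent MR-457945:
  Base: filing + 25 years → 10 August 2007.
  Opposition Stay Credit: +332 days → 7 July 2008.
Terminal disclaimer: MR-665320 expires on the earlier of 16 March 2010 and 7 July 2008.

2008-07-07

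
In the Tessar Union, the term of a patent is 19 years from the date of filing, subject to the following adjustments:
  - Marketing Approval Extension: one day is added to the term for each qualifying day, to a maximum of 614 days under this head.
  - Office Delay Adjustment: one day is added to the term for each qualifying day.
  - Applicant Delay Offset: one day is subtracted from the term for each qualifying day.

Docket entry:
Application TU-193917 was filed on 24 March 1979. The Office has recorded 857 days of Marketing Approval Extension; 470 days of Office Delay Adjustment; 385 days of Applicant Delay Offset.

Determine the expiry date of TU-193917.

2000-02-21

Base term: filing date + 19 years → 24 March 1998.
Marketing Approval Extension: 857 days claimed exceeds the 614-day cap, so +614 days → 28 November 1999.
Office Delay Adjustment: +470 days → 12 March 2001.
Applicant Delay Offset: −385 days → 21 February 2000.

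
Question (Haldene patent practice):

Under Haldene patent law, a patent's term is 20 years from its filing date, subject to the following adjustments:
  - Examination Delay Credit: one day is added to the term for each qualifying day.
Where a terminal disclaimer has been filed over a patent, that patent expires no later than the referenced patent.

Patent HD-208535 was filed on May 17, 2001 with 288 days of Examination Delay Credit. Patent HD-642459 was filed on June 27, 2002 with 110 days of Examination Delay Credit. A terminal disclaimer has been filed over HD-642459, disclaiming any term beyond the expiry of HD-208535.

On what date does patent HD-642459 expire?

Natural term of HD-642459:
  Base: filing + 20 years → 27 June 2022.
  Examination Delay Credit: +110 days → 15 October 2022.
Expiry of referenced patent HD-208535:
  Base: filing + 20 years → 17 May 2021.
  Examination Delay Credit: +288 days → 1 March 2022.
Terminal disclaimer: HD-642459 expires on the earlier of 15 October 2022 and 1 March 2022.

March 1, 2022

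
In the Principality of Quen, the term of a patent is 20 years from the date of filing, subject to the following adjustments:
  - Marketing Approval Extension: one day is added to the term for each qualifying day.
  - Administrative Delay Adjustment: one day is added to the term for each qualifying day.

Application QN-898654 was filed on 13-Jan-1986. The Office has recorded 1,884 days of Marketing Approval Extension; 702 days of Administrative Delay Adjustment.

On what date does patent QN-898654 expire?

Base term: filing date + 20 years → 13 January 2006.
Marketing Approval Extension: +1884 days → 12 March 2011.
Administrative Delay Adjustment: +702 days → 11 February 2013.

February 11, 2013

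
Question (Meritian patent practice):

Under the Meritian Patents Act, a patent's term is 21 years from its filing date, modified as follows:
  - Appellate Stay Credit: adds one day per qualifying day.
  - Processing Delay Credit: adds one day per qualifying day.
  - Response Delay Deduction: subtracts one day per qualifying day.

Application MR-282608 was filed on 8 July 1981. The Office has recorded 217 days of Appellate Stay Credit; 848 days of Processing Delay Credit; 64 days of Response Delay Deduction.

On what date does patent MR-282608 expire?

2005-04-04

Base term: filing date + 21 years → 8 July 2002.
Appellate Stay Credit: +217 days → 10 February 2003.
Processing Delay Credit: +848 days → 7 June 2005.
Response Delay Deduction: −64 days → 4 April 2005.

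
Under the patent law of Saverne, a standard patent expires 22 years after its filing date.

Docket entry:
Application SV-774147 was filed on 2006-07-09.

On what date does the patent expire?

2028-07-09

Filing date + 22 years → 9 July 2028.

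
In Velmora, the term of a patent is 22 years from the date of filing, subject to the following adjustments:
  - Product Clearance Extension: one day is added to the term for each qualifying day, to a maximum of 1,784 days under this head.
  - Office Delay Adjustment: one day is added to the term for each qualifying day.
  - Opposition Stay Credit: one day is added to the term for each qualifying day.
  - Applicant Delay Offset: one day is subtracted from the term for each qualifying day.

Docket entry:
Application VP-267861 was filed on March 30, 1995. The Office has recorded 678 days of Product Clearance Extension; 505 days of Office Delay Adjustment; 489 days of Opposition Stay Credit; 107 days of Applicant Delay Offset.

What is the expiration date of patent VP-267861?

2021-07-12

Base term: filing date + 22 years → 30 March 2017.
Product Clearance Extension: 678 days (within the 1784-day cap) → +678 days → 6 February 2019.
Office Delay Adjustment: +505 days → 25 June 2020.
Opposition Stay Credit: +489 days → 27 October 2021.
Applicant Delay Offset: −107 days → 12 July 2021.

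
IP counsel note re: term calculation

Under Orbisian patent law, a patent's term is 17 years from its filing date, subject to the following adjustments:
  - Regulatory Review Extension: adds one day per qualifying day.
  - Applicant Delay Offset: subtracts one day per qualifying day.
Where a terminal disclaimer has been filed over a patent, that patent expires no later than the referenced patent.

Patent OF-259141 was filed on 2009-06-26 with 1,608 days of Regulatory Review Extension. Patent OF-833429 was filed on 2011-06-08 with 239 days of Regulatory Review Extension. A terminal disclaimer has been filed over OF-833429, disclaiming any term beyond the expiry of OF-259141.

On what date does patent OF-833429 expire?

Natural term of OF-833429:
  Base: filing + 17 years → 8 June 2028.
  Regulatory Review Extension: +239 days → 2 February 2029.
Expiry of referenced patent OF-259141:
  Base: filing + 17 years → 26 June 2026.
  Regulatory Review Extension: +1608 days → 20 November 2030.
Terminal disclaimer: OF-833429 expires on the earlier of 2 February 2029 and 20 November 2030.

2029-02-02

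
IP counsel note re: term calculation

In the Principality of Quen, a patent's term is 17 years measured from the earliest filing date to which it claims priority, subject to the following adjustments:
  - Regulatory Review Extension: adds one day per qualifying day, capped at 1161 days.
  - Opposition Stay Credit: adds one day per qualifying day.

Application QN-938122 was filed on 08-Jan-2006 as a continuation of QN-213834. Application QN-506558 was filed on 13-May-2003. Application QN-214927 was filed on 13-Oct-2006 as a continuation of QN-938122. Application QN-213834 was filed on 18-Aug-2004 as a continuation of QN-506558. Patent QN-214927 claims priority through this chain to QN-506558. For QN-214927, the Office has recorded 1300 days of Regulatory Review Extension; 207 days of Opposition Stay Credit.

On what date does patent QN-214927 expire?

February 10, 2024

Earliest priority filing: 13 May 2003.
Base term: 13 May 2003 + 17 years → 13 May 2020.
Regulatory Review Extension: 1300 days claimed exceeds the 1161-day cap, so +1161 days → 18 July 2023.
Opposition Stay Credit: +207 days → 10 February 2024.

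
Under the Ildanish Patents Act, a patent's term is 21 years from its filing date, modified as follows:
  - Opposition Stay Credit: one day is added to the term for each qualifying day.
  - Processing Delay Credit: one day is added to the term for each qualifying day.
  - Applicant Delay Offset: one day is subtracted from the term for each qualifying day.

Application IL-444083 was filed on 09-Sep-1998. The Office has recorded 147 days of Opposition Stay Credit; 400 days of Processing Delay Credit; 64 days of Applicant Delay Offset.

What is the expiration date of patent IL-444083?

Base term: filing date + 21 years → 9 September 2019.
Opposition Stay Credit: +147 days → 3 February 2020.
Processing Delay Credit: +400 days → 9 March 2021.
Applicant Delay Offset: −64 days → 4 January 2021.

2021-01-04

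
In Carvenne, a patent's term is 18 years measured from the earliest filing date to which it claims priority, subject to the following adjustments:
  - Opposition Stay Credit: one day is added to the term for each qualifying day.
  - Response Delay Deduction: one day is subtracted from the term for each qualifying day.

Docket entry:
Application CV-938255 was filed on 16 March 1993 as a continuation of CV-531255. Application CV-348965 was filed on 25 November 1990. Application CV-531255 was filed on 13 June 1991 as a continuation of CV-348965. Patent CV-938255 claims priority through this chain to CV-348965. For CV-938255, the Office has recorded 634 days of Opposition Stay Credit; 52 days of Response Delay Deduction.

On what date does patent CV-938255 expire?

Earliest priority filing: 25 November 1990.
Base term: 25 November 1990 + 18 years → 25 November 2008.
Opposition Stay Credit: +634 days → 21 August 2010.
Response Delay Deduction: −52 days → 30 June 2010.

2010-06-30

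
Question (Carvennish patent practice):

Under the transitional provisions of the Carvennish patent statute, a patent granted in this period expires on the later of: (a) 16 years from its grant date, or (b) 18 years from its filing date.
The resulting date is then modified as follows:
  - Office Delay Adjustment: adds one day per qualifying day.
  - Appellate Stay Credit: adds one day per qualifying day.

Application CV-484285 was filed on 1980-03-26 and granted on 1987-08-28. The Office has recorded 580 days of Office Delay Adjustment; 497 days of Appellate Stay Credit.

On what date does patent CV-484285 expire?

(a) grant + 16 years → 28 August 2003.
(b) filing + 18 years → 26 March 1998.
Later of the two: 28 August 2003.
Office Delay Adjustment: +580 days → 30 March 2005.
Appellate Stay Credit: +497 days → 9 August 2006.

2006-08-09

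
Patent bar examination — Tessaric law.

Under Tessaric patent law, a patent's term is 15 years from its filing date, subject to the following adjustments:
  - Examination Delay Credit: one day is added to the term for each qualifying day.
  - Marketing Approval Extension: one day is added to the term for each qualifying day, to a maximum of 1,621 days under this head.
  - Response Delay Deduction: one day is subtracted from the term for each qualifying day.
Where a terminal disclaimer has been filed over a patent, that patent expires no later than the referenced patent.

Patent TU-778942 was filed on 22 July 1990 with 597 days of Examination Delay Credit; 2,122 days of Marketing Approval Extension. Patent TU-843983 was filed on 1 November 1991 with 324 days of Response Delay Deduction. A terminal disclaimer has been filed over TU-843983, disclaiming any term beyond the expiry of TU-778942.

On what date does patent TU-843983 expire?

Natural term of TU-843983:
  Base: filing + 15 years → 1 November 2006.
  Response Delay Deduction: −324 days → 12 December 2005.
Expiry of referenced patent TU-778942:
  Base: filing + 15 years → 22 July 2005.
  Examination Delay Credit: +597 days → 11 March 2007.
  Marketing Approval Extension: 2122 days claimed exceeds the 1621-day cap, so +1621 days → 18 August 2011.
Terminal disclaimer: TU-843983 expires on the earlier of 12 December 2005 and 18 August 2011.

December 12, 2005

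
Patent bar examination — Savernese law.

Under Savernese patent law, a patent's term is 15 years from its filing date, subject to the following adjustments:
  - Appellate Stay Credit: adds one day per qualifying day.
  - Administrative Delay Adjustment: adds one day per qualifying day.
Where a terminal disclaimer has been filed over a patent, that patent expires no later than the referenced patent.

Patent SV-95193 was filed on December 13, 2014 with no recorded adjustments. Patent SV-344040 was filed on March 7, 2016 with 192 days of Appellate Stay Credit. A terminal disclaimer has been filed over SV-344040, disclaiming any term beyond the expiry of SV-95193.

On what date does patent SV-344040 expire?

December 13, 2029

Natural term of SV-344040:
  Base: filing + 15 years → 7 March 2031.
  Appellate Stay Credit: +192 days → 15 September 2031.
Expiry of referenced patent SV-95193:
  Base: filing + 15 years → 13 December 2029.
Terminal disclaimer: SV-344040 expires on the earlier of 15 September 2031 and 13 December 2029.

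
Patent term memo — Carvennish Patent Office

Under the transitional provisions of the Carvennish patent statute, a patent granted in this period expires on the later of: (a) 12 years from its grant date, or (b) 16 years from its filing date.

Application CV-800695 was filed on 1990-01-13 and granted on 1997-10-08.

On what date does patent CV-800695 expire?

2009-10-08

(a) grant + 12 years → 8 October 2009.
(b) filing + 16 years → 13 January 2006.
Later of the two: 8 October 2009.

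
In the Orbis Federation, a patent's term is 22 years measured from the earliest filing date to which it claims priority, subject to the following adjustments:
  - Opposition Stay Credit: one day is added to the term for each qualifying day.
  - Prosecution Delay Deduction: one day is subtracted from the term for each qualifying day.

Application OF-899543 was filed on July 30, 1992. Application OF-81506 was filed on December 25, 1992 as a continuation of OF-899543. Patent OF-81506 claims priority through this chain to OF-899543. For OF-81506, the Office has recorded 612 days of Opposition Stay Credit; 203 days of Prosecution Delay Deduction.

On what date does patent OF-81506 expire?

September 12, 2015

Earliest priority filing: 30 July 1992.
Base term: 30 July 1992 + 22 years → 30 July 2014.
Opposition Stay Credit: +612 days → 2 April 2016.
Prosecution Delay Deduction: −203 days → 12 September 2015.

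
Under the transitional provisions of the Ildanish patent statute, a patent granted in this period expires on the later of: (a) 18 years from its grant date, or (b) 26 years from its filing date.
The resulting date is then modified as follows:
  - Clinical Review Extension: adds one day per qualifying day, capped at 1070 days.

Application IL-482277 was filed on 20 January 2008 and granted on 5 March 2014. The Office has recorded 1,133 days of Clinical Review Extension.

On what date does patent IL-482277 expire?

(a) grant + 18 years → 5 March 2032.
(b) filing + 26 years → 20 January 2034.
Later of the two: 20 January 2034.
Clinical Review Extension: 1133 days claimed exceeds the 1070-day cap, so +1070 days → 25 December 2036.

2036-12-25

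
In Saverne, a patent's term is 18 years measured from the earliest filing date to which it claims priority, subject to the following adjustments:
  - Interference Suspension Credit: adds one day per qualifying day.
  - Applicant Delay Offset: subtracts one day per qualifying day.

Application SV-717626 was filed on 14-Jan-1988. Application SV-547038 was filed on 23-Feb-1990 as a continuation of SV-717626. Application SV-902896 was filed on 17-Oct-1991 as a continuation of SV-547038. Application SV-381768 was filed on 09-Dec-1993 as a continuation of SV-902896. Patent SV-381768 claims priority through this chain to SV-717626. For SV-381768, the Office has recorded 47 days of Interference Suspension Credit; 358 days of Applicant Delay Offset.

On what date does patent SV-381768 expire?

2005-03-09

Earliest priority filing: 14 January 1988.
Base term: 14 January 1988 + 18 years → 14 January 2006.
Interference Suspension Credit: +47 days → 2 March 2006.
Applicant Delay Offset: −358 days → 9 March 2005.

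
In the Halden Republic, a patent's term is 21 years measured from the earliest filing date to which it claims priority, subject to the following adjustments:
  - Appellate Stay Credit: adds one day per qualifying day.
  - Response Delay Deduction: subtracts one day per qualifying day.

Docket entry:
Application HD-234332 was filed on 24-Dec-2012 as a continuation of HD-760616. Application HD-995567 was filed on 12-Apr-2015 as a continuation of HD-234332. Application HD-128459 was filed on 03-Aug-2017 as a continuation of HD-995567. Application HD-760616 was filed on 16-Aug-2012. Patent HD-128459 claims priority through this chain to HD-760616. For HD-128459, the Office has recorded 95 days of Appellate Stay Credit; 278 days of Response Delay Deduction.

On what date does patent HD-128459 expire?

Earliest priority filing: 16 August 2012.
Base term: 16 August 2012 + 21 years → 16 August 2033.
Appellate Stay Credit: +95 days → 19 November 2033.
Response Delay Deduction: −278 days → 14 February 2033.

2033-02-14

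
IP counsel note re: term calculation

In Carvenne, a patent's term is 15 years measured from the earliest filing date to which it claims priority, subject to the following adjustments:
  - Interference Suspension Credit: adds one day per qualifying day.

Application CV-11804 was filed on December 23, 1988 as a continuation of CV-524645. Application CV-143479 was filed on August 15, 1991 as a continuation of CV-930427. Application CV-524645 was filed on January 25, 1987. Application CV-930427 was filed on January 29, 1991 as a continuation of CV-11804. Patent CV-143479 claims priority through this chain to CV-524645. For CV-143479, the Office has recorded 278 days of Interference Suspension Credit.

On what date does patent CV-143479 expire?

2002-10-30

Earliest priority filing: 25 January 1987.
Base term: 25 January 1987 + 15 years → 25 January 2002.
Interference Suspension Credit: +278 days → 30 October 2002.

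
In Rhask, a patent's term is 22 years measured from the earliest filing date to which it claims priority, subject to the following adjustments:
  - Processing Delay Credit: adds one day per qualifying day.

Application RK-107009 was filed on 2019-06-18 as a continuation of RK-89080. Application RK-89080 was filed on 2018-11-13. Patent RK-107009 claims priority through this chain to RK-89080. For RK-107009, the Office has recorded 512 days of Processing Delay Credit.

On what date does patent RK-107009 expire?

2042-04-09

Earliest priority filing: 13 November 2018.
Base term: 13 November 2018 + 22 years → 13 November 2040.
Processing Delay Credit: +512 days → 9 April 2042.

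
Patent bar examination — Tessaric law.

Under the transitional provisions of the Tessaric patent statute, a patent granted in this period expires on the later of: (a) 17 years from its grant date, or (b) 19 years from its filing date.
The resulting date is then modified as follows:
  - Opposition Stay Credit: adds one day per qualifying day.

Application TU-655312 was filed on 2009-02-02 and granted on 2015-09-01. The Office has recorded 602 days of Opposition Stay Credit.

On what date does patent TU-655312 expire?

(a) grant + 17 years → 1 September 2032.
(b) filing + 19 years → 2 February 2028.
Later of the two: 1 September 2032.
Opposition Stay Credit: +602 days → 26 April 2034.

2034-04-26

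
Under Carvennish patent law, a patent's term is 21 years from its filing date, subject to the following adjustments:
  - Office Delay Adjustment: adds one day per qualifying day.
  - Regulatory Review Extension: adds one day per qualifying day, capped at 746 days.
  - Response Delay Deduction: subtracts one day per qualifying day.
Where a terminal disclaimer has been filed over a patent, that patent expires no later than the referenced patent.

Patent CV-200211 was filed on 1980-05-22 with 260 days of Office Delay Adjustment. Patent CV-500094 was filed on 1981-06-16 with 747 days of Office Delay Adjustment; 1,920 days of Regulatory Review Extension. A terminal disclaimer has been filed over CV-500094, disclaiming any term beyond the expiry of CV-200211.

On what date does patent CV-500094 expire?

2002-02-06

Natural term of CV-500094:
  Base: filing + 21 years → 16 June 2002.
  Office Delay Adjustment: +747 days → 2 July 2004.
  Regulatory Review Extension: 1920 days claimed exceeds the 746-day cap, so +746 days → 18 July 2006.
Expiry of referenced patent CV-200211:
  Base: filing + 21 years → 22 May 2001.
  Office Delay Adjustment: +260 days → 6 February 2002.
Terminal disclaimer: CV-500094 expires on the earlier of 18 July 2006 and 6 February 2002.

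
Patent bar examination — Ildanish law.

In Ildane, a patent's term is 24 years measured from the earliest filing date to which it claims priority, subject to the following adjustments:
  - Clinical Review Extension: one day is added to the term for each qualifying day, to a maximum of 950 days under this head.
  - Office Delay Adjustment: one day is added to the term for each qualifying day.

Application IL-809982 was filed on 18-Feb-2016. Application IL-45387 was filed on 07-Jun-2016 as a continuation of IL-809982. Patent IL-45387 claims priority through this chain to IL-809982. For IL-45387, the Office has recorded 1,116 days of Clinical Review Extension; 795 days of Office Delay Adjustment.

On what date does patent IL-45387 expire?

November 28, 2044

Earliest priority filing: 18 February 2016.
Base term: 18 February 2016 + 24 years → 18 February 2040.
Clinical Review Extension: 1116 days claimed exceeds the 950-day cap, so +950 days → 25 September 2042.
Office Delay Adjustment: +795 days → 28 November 2044.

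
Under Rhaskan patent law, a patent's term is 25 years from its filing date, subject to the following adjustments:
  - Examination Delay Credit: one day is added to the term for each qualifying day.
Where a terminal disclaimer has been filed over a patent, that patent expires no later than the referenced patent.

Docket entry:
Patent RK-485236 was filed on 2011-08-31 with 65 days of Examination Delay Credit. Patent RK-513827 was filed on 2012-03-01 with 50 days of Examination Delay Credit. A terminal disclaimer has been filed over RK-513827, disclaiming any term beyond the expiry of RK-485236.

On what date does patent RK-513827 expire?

November 4, 2036

Natural term of RK-513827:
  Base: filing + 25 years → 1 March 2037.
  Examination Delay Credit: +50 days → 20 April 2037.
Expiry of referenced patent RK-485236:
  Base: filing + 25 years → 31 August 2036.
  Examination Delay Credit: +65 days → 4 November 2036.
Terminal disclaimer: RK-513827 expires on the earlier of 20 April 2037 and 4 November 2036.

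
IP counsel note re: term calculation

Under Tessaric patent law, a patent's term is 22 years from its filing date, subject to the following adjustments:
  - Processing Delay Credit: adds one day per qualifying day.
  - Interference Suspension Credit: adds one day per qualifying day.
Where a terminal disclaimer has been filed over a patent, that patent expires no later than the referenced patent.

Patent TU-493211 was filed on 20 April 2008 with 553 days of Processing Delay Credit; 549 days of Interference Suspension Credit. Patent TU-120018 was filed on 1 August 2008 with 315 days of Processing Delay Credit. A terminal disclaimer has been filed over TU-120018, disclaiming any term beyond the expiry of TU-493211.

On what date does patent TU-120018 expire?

2031-06-12

Natural term of TU-120018:
  Base: filing + 22 years → 1 August 2030.
  Processing Delay Credit: +315 days → 12 June 2031.
Expiry of referenced patent TU-493211:
  Base: filing + 22 years → 20 April 2030.
  Processing Delay Credit: +553 days → 25 October 2031.
  Interference Suspension Credit: +549 days → 26 April 2033.
Terminal disclaimer: TU-120018 expires on the earlier of 12 June 2031 and 26 April 2033.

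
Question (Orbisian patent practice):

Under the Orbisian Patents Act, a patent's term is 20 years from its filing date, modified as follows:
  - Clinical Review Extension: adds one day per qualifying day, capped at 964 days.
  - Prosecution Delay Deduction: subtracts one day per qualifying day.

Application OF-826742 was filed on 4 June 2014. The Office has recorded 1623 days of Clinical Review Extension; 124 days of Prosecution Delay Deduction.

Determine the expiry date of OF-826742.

2036-09-21

Base term: filing date + 20 years → 4 June 2034.
Clinical Review Extension: 1623 days claimed exceeds the 964-day cap, so +964 days → 23 January 2037.
Prosecution Delay Deduction: −124 days → 21 September 2036.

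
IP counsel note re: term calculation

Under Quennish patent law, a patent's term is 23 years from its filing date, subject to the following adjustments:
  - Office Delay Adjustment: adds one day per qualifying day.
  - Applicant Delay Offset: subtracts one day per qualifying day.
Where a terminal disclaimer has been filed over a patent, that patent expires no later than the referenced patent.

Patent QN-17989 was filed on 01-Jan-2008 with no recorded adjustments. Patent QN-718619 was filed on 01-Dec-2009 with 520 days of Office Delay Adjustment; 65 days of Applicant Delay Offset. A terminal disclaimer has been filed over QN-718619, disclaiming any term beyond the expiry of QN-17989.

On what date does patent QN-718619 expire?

Natural term of QN-718619:
  Base: filing + 23 years → 1 December 2032.
  Office Delay Adjustment: +520 days → 5 May 2034.
  Applicant Delay Offset: −65 days → 1 March 2034.
Expiry of referenced patent QN-17989:
  Base: filing + 23 years → 1 January 2031.
Terminal disclaimer: QN-718619 expires on the earlier of 1 March 2034 and 1 January 2031.

2031-01-01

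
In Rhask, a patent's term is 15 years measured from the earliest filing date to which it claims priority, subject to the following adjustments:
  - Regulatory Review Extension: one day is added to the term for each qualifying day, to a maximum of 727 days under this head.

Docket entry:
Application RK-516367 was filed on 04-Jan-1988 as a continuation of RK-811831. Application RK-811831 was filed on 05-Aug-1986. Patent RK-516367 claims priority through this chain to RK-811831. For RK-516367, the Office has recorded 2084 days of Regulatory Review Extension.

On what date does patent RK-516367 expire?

August 2, 2003

Earliest priority filing: 5 August 1986.
Base term: 5 August 1986 + 15 years → 5 August 2001.
Regulatory Review Extension: 2084 days claimed exceeds the 727-day cap, so +727 days → 2 August 2003.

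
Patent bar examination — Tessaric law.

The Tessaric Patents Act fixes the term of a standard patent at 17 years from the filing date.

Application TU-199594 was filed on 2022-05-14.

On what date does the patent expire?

Filing date + 17 years → 14 May 2039.

May 14, 2039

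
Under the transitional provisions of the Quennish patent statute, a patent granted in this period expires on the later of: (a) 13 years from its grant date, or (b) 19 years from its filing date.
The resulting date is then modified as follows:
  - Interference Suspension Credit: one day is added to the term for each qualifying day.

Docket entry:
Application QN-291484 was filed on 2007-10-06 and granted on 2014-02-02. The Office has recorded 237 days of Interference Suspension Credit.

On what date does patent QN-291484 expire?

(a) grant + 13 years → 2 February 2027.
(b) filing + 19 years → 6 October 2026.
Later of the two: 2 February 2027.
Interference Suspension Credit: +237 days → 27 September 2027.

September 27, 2027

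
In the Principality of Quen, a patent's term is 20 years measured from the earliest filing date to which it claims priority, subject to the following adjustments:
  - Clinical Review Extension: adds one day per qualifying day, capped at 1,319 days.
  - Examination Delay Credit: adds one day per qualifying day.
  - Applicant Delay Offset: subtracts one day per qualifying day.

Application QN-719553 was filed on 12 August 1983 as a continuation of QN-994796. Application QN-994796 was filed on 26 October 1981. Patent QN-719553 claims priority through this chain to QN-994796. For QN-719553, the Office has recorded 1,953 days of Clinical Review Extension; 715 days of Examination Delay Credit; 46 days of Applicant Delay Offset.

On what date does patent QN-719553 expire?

2007-04-06

Earliest priority filing: 26 October 1981.
Base term: 26 October 1981 + 20 years → 26 October 2001.
Clinical Review Extension: 1953 days claimed exceeds the 1319-day cap, so +1319 days → 6 June 2005.
Examination Delay Credit: +715 days → 22 May 2007.
Applicant Delay Offset: −46 days → 6 April 2007.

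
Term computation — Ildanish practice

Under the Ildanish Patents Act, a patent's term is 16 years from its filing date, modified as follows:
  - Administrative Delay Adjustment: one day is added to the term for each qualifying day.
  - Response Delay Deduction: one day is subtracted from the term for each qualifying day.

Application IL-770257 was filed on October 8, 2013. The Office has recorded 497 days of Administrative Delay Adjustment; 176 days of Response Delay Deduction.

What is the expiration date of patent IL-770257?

Base term: filing date + 16 years → 8 October 2029.
Administrative Delay Adjustment: +497 days → 17 February 2031.
Response Delay Deduction: −176 days → 25 August 2030.

2030-08-25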